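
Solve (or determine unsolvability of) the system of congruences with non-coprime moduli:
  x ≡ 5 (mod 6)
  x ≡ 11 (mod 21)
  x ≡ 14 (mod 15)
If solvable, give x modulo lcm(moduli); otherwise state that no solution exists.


Moduli 6, 21, 15 are not pairwise coprime, so CRT works modulo lcm(m_i) when all pairwise compatibility conditions hold.
Pairwise compatibility: gcd(m_i, m_j) must divide a_i - a_j for every pair.
Merge one congruence at a time:
  Start: x ≡ 5 (mod 6).
  Combine with x ≡ 11 (mod 21): gcd(6, 21) = 3; 11 - 5 = 6, which IS divisible by 3, so compatible.
    Write x = 5 + 6·t and substitute into x ≡ 11 (mod 21): 6·t ≡ 11 − 5 = 6 (mod 21).
    Divide the congruence (and modulus) by g = 3: 2·t ≡ 2 (mod 7).
    The inverse of 2 mod 7 is 4 (since 2·4 = 8 = 1·7 + 1), so t ≡ 4·2 = 8 ≡ 1 (mod 7).
    Then x = 5 + 6·1 = 11, valid modulo lcm(6, 21) = 42: x ≡ 11 (mod 42).
  Combine with x ≡ 14 (mod 15): gcd(42, 15) = 3; 14 - 11 = 3, which IS divisible by 3, so compatible.
    Write x = 11 + 42·t and substitute into x ≡ 14 (mod 15): 42·t ≡ 14 − 11 = 3 (mod 15).
    Divide the congruence (and modulus) by g = 3: 14·t ≡ 1 (mod 5).
    Reduce coefficients mod 5: 4·t ≡ 1 (mod 5).
    The inverse of 4 mod 5 is 4 (since 4·4 = 16 = 3·5 + 1), so t ≡ 4·1 = 4 ≡ 4 (mod 5).
    Then x = 11 + 42·4 = 179, valid modulo lcm(42, 15) = 210: x ≡ 179 (mod 210).
Verify: 179 mod 6 = 5, 179 mod 21 = 11, 179 mod 15 = 14.

x ≡ 179 (mod 210).


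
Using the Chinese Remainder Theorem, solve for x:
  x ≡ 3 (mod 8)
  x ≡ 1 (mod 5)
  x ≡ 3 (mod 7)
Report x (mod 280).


Moduli 8, 5, 7 are pairwise coprime; by CRT there is a unique solution modulo M = 8 · 5 · 7 = 280.
Solve pairwise, accumulating the modulus:
  Start with x ≡ 3 (mod 8).
  Combine with x ≡ 1 (mod 5): since gcd(8, 5) = 1, we get a unique residue mod 40.
    Write x = 3 + 8·t and substitute into x ≡ 1 (mod 5): 8·t ≡ 1 − 3 = -2 (mod 5).
    Reduce coefficients mod 5: 3·t ≡ 3 (mod 5).
    The inverse of 3 mod 5 is 2 (since 3·2 = 6 = 1·5 + 1), so t ≡ 2·3 = 6 ≡ 1 (mod 5).
    Then x = 3 + 8·1 = 11, valid modulo lcm(8, 5) = 40: x ≡ 11 (mod 40).
  Combine with x ≡ 3 (mod 7): since gcd(40, 7) = 1, we get a unique residue mod 280.
    Write x = 11 + 40·t and substitute into x ≡ 3 (mod 7): 40·t ≡ 3 − 11 = -8 (mod 7).
    Reduce coefficients mod 7: 5·t ≡ 6 (mod 7).
    The inverse of 5 mod 7 is 3 (since 5·3 = 15 = 2·7 + 1), so t ≡ 3·6 = 18 ≡ 4 (mod 7).
    Then x = 11 + 40·4 = 171, valid modulo lcm(40, 7) = 280: x ≡ 171 (mod 280).
Verify: 171 mod 8 = 3 ✓, 171 mod 5 = 1 ✓, 171 mod 7 = 3 ✓.

x ≡ 171 (mod 280).


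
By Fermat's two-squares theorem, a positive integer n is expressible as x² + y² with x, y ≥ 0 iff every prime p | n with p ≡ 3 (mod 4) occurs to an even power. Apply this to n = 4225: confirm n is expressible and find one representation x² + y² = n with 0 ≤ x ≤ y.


Step 1: Factor n = 4225 = 5^2 · 13^2.
Step 2: Check the mod-4 condition on each prime factor: 5 ≡ 1 (mod 4), exponent 2; 13 ≡ 1 (mod 4), exponent 2.
All primes ≡ 3 (mod 4) appear to even exponent (or don't appear), so by the two-squares theorem n IS expressible as a sum of two squares.
Step 3: Build a representation. Group n = k² · m with k = 5 and m = 13 · 13 = 169 (a product of primes ≡ 1 (mod 4)); a representation of m scales to one of n via (k·x)² + (k·y)² = k²(x² + y²). Each prime p ≡ 1 (mod 4) is itself a sum of two squares; find a² by testing p − a² for a perfect square:
  13: 13 − 1² = 12, 13 − 2² = 9 = 3² ⇒ 13 = 2² + 3².
  Combine using the Brahmagupta–Fibonacci identity (a² + b²)(c² + d²) = (ac − bd)² + (ad + bc)² = (ac + bd)² + (ad − bc)²:
  13 · 13 = 169: from (2² + 3²)(2² + 3²), take (2·2 − 3·3, 2·3 + 3·2) = (4 − 9, 6 + 6) = (-5, 12); dropping signs (only squares matter) gives (5, 12); check 5² + 12² = 25 + 144 = 169 ✓.
  Scale by k = 5: (5·5, 5·12) = (25, 60).
Step 4: Order so x ≤ y and verify: 25² + 60² = 625 + 3600 = 4225 = n. ✓

n = 4225 = 25² + 60² (one valid representation with x ≤ y).


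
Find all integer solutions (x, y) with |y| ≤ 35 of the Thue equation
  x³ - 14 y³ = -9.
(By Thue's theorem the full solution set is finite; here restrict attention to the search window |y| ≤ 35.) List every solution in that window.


The equation is x³ - 14y³ = -9. For fixed y, x³ = 14·y³ − 9, so a solution requires the RHS to be a perfect cube.
Strategy: iterate y from -35 to 35, compute RHS = 14·y³ − 9, and check whether it is a (positive or negative) perfect cube.
Check small values of y:
  y = 0: RHS = -9 is not a perfect cube.
  y = 1: RHS = 5 is not a perfect cube.
  y = -1: RHS = -23 is not a perfect cube.
  y = 2: RHS = 103 is not a perfect cube.
  y = -2: RHS = -121 is not a perfect cube.
  y = 3: RHS = 369 is not a perfect cube.
  y = -3: RHS = -387 is not a perfect cube.
Continuing the search up to |y| = 35 finds no solutions either.
No (x, y) in the scanned range satisfies the equation.

No integer solutions with |y| ≤ 35.


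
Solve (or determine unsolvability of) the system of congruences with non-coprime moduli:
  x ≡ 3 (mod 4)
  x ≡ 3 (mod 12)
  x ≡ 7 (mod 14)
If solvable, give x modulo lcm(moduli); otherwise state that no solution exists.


Moduli 4, 12, 14 are not pairwise coprime, so CRT works modulo lcm(m_i) when all pairwise compatibility conditions hold.
Pairwise compatibility: gcd(m_i, m_j) must divide a_i - a_j for every pair.
Merge one congruence at a time:
  Start: x ≡ 3 (mod 4).
  Combine with x ≡ 3 (mod 12): gcd(4, 12) = 4; 3 - 3 = 0, which IS divisible by 4, so compatible.
    Write x = 3 + 4·t and substitute into x ≡ 3 (mod 12): 4·t ≡ 3 − 3 = 0 (mod 12).
    Divide the congruence (and modulus) by g = 4: 1·t ≡ 0 (mod 3).
    So t ≡ 0 (mod 3).
    Then x = 3 + 4·0 = 3, valid modulo lcm(4, 12) = 12: x ≡ 3 (mod 12).
  Combine with x ≡ 7 (mod 14): gcd(12, 14) = 2; 7 - 3 = 4, which IS divisible by 2, so compatible.
    Write x = 3 + 12·t and substitute into x ≡ 7 (mod 14): 12·t ≡ 7 − 3 = 4 (mod 14).
    Divide the congruence (and modulus) by g = 2: 6·t ≡ 2 (mod 7).
    The inverse of 6 mod 7 is 6 (since 6·6 = 36 = 5·7 + 1), so t ≡ 6·2 = 12 ≡ 5 (mod 7).
    Then x = 3 + 12·5 = 63, valid modulo lcm(12, 14) = 84: x ≡ 63 (mod 84).
Verify: 63 mod 4 = 3, 63 mod 12 = 3, 63 mod 14 = 7.

x ≡ 63 (mod 84).


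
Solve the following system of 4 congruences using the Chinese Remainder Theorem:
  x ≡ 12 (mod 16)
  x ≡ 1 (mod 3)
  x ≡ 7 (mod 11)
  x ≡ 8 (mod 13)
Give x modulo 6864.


Product of moduli M = 16 · 3 · 11 · 13 = 6864.
Merge one congruence at a time:
  Start: x ≡ 12 (mod 16).
  Combine with x ≡ 1 (mod 3); new modulus lcm = 48.
    Write x = 12 + 16·t and substitute into x ≡ 1 (mod 3): 16·t ≡ 1 − 12 = -11 (mod 3).
    Reduce coefficients mod 3: 1·t ≡ 1 (mod 3).
    So t ≡ 1 (mod 3).
    Then x = 12 + 16·1 = 28, valid modulo lcm(16, 3) = 48: x ≡ 28 (mod 48).
  Combine with x ≡ 7 (mod 11); new modulus lcm = 528.
    Write x = 28 + 48·t and substitute into x ≡ 7 (mod 11): 48·t ≡ 7 − 28 = -21 (mod 11).
    Reduce coefficients mod 11: 4·t ≡ 1 (mod 11).
    The inverse of 4 mod 11 is 3 (since 4·3 = 12 = 1·11 + 1), so t ≡ 3·1 = 3 ≡ 3 (mod 11).
    Then x = 28 + 48·3 = 172, valid modulo lcm(48, 11) = 528: x ≡ 172 (mod 528).
  Combine with x ≡ 8 (mod 13); new modulus lcm = 6864.
    Write x = 172 + 528·t and substitute into x ≡ 8 (mod 13): 528·t ≡ 8 − 172 = -164 (mod 13).
    Reduce coefficients mod 13: 8·t ≡ 5 (mod 13).
    The inverse of 8 mod 13 is 5 (since 8·5 = 40 = 3·13 + 1), so t ≡ 5·5 = 25 ≡ 12 (mod 13).
    Then x = 172 + 528·12 = 6508, valid modulo lcm(528, 13) = 6864: x ≡ 6508 (mod 6864).
Verify against each original: 6508 mod 16 = 12, 6508 mod 3 = 1, 6508 mod 11 = 7, 6508 mod 13 = 8.

x ≡ 6508 (mod 6864).


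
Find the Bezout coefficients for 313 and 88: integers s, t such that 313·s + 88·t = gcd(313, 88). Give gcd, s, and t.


Euclidean algorithm on (313, 88) — divide until remainder is 0:
  313 = 3 · 88 + 49
  88 = 1 · 49 + 39
  49 = 1 · 39 + 10
  39 = 3 · 10 + 9
  10 = 1 · 9 + 1
  9 = 9 · 1 + 0
gcd(313, 88) = 1.
Track Bezout coefficients alongside the remainders: start with r₀ = 313 = a·1 + b·0 (s = 1, t = 0) and r₁ = 88 = a·0 + b·1 (s = 0, t = 1); each new remainder r_{k+1} = r_{k-1} − q_k·r_k inherits s_{k+1} = s_{k-1} − q_k·s_k, t_{k+1} = t_{k-1} − q_k·t_k, so r_k = a·s_k + b·t_k at every step:
  q = 3: r = 49, s = 1 − 3·0 = 1, t = 0 − 3·1 = -3  (check: 313·1 + 88·(-3) = 49)
  q = 1: r = 39, s = 0 − 1·1 = -1, t = 1 − 1·(-3) = 4  (check: 313·(-1) + 88·4 = 39)
  q = 1: r = 10, s = 1 − 1·(-1) = 2, t = -3 − 1·4 = -7  (check: 313·2 + 88·(-7) = 10)
  q = 3: r = 9, s = -1 − 3·2 = -7, t = 4 − 3·(-7) = 25  (check: 313·(-7) + 88·25 = 9)
  q = 1: r = 1, s = 2 − 1·(-7) = 9, t = -7 − 1·25 = -32  (check: 313·9 + 88·(-32) = 1)
The row with r = 1 (the gcd) gives the Bezout coefficients s = 9, t = -32.
Result: 313 · (9) + 88 · (-32) = 1.

gcd(313, 88) = 1; s = 9, t = -32 (check: 313·9 + 88·(-32) = 1).


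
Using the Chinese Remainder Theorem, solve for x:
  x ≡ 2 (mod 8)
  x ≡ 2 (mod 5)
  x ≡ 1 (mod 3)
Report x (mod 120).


Moduli 8, 5, 3 are pairwise coprime; by CRT there is a unique solution modulo M = 8 · 5 · 3 = 120.
Solve pairwise, accumulating the modulus:
  Start with x ≡ 2 (mod 8).
  Combine with x ≡ 2 (mod 5): since gcd(8, 5) = 1, we get a unique residue mod 40.
    Write x = 2 + 8·t and substitute into x ≡ 2 (mod 5): 8·t ≡ 2 − 2 = 0 (mod 5).
    Reduce coefficients mod 5: 3·t ≡ 0 (mod 5).
    The inverse of 3 mod 5 is 2 (since 3·2 = 6 = 1·5 + 1), so t ≡ 2·0 = 0 ≡ 0 (mod 5).
    Then x = 2 + 8·0 = 2, valid modulo lcm(8, 5) = 40: x ≡ 2 (mod 40).
  Combine with x ≡ 1 (mod 3): since gcd(40, 3) = 1, we get a unique residue mod 120.
    Write x = 2 + 40·t and substitute into x ≡ 1 (mod 3): 40·t ≡ 1 − 2 = -1 (mod 3).
    Reduce coefficients mod 3: 1·t ≡ 2 (mod 3).
    So t ≡ 2 (mod 3).
    Then x = 2 + 40·2 = 82, valid modulo lcm(40, 3) = 120: x ≡ 82 (mod 120).
Verify: 82 mod 8 = 2 ✓, 82 mod 5 = 2 ✓, 82 mod 3 = 1 ✓.

x ≡ 82 (mod 120).


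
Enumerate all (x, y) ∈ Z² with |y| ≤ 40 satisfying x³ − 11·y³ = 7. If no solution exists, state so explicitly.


The equation is x³ - 11y³ = 7. For fixed y, x³ = 11·y³ + 7, so a solution requires the RHS to be a perfect cube.
Strategy: iterate y from -40 to 40, compute RHS = 11·y³ + 7, and check whether it is a (positive or negative) perfect cube.
Check small values of y:
  y = 0: RHS = 7 is not a perfect cube.
  y = 1: RHS = 18 is not a perfect cube.
  y = -1: RHS = -4 is not a perfect cube.
  y = 2: RHS = 95 is not a perfect cube.
  y = -2: RHS = -81 is not a perfect cube.
  y = 3: RHS = 304 is not a perfect cube.
  y = -3: RHS = -290 is not a perfect cube.
Continuing the search up to |y| = 40 finds no solutions either.
No (x, y) in the scanned range satisfies the equation.

No integer solutions with |y| ≤ 40.


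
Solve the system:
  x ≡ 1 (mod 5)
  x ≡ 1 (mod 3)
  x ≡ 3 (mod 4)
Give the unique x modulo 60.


Moduli 5, 3, 4 are pairwise coprime; by CRT there is a unique solution modulo M = 5 · 3 · 4 = 60.
Solve pairwise, accumulating the modulus:
  Start with x ≡ 1 (mod 5).
  Combine with x ≡ 1 (mod 3): since gcd(5, 3) = 1, we get a unique residue mod 15.
    Write x = 1 + 5·t and substitute into x ≡ 1 (mod 3): 5·t ≡ 1 − 1 = 0 (mod 3).
    Reduce coefficients mod 3: 2·t ≡ 0 (mod 3).
    The inverse of 2 mod 3 is 2 (since 2·2 = 4 = 1·3 + 1), so t ≡ 2·0 = 0 ≡ 0 (mod 3).
    Then x = 1 + 5·0 = 1, valid modulo lcm(5, 3) = 15: x ≡ 1 (mod 15).
  Combine with x ≡ 3 (mod 4): since gcd(15, 4) = 1, we get a unique residue mod 60.
    Write x = 1 + 15·t and substitute into x ≡ 3 (mod 4): 15·t ≡ 3 − 1 = 2 (mod 4).
    Reduce coefficients mod 4: 3·t ≡ 2 (mod 4).
    The inverse of 3 mod 4 is 3 (since 3·3 = 9 = 2·4 + 1), so t ≡ 3·2 = 6 ≡ 2 (mod 4).
    Then x = 1 + 15·2 = 31, valid modulo lcm(15, 4) = 60: x ≡ 31 (mod 60).
Verify: 31 mod 5 = 1 ✓, 31 mod 3 = 1 ✓, 31 mod 4 = 3 ✓.

x ≡ 31 (mod 60).


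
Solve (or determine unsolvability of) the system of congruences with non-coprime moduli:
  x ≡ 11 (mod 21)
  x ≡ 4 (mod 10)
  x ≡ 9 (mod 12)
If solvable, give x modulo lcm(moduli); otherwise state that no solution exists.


Moduli 21, 10, 12 are not pairwise coprime, so CRT works modulo lcm(m_i) when all pairwise compatibility conditions hold.
Pairwise compatibility: gcd(m_i, m_j) must divide a_i - a_j for every pair.
Merge one congruence at a time:
  Start: x ≡ 11 (mod 21).
  Combine with x ≡ 4 (mod 10): gcd(21, 10) = 1; 4 - 11 = -7, which IS divisible by 1, so compatible.
    Write x = 11 + 21·t and substitute into x ≡ 4 (mod 10): 21·t ≡ 4 − 11 = -7 (mod 10).
    Reduce coefficients mod 10: 1·t ≡ 3 (mod 10).
    So t ≡ 3 (mod 10).
    Then x = 11 + 21·3 = 74, valid modulo lcm(21, 10) = 210: x ≡ 74 (mod 210).
  Combine with x ≡ 9 (mod 12): gcd(210, 12) = 6, and 9 - 74 = -65 is NOT divisible by 6.
    ⇒ system is inconsistent (no integer solution).

No solution (the system is inconsistent).


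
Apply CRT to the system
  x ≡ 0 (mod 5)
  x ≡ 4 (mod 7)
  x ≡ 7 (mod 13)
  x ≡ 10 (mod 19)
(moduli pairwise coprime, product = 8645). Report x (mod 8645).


Product of moduli M = 5 · 7 · 13 · 19 = 8645.
Merge one congruence at a time:
  Start: x ≡ 0 (mod 5).
  Combine with x ≡ 4 (mod 7); new modulus lcm = 35.
    Write x = 0 + 5·t and substitute into x ≡ 4 (mod 7): 5·t ≡ 4 − 0 = 4 (mod 7).
    The inverse of 5 mod 7 is 3 (since 5·3 = 15 = 2·7 + 1), so t ≡ 3·4 = 12 ≡ 5 (mod 7).
    Then x = 0 + 5·5 = 25, valid modulo lcm(5, 7) = 35: x ≡ 25 (mod 35).
  Combine with x ≡ 7 (mod 13); new modulus lcm = 455.
    Write x = 25 + 35·t and substitute into x ≡ 7 (mod 13): 35·t ≡ 7 − 25 = -18 (mod 13).
    Reduce coefficients mod 13: 9·t ≡ 8 (mod 13).
    The inverse of 9 mod 13 is 3 (since 9·3 = 27 = 2·13 + 1), so t ≡ 3·8 = 24 ≡ 11 (mod 13).
    Then x = 25 + 35·11 = 410, valid modulo lcm(35, 13) = 455: x ≡ 410 (mod 455).
  Combine with x ≡ 10 (mod 19); new modulus lcm = 8645.
    Write x = 410 + 455·t and substitute into x ≡ 10 (mod 19): 455·t ≡ 10 − 410 = -400 (mod 19).
    Reduce coefficients mod 19: 18·t ≡ 18 (mod 19).
    The inverse of 18 mod 19 is 18 (since 18·18 = 324 = 17·19 + 1), so t ≡ 18·18 = 324 ≡ 1 (mod 19).
    Then x = 410 + 455·1 = 865, valid modulo lcm(455, 19) = 8645: x ≡ 865 (mod 8645).
Verify against each original: 865 mod 5 = 0, 865 mod 7 = 4, 865 mod 13 = 7, 865 mod 19 = 10.

x ≡ 865 (mod 8645).


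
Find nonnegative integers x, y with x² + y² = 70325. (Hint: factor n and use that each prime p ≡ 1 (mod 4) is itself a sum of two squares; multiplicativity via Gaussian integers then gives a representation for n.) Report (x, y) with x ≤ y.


Step 1: Factor n = 70325 = 5^2 · 29 · 97.
Step 2: Check the mod-4 condition on each prime factor: 5 ≡ 1 (mod 4), exponent 2; 29 ≡ 1 (mod 4), exponent 1; 97 ≡ 1 (mod 4), exponent 1.
All primes ≡ 3 (mod 4) appear to even exponent (or don't appear), so by the two-squares theorem n IS expressible as a sum of two squares.
Step 3: Build a representation. Group n = k² · m with k = 5 and m = 29 · 97 = 2813 (a product of primes ≡ 1 (mod 4)); a representation of m scales to one of n via (k·x)² + (k·y)² = k²(x² + y²). Each prime p ≡ 1 (mod 4) is itself a sum of two squares; find a² by testing p − a² for a perfect square:
  29: 29 − 1² = 28, 29 − 2² = 25 = 5² ⇒ 29 = 2² + 5².
  97: 97 − 1² = 96, 97 − 2² = 93, 97 − 3² = 88, 97 − 4² = 81 = 9² ⇒ 97 = 4² + 9².
  Combine using the Brahmagupta–Fibonacci identity (a² + b²)(c² + d²) = (ac − bd)² + (ad + bc)² = (ac + bd)² + (ad − bc)²:
  29 · 97 = 2813: from (2² + 5²)(4² + 9²), take (2·4 − 5·9, 2·9 + 5·4) = (8 − 45, 18 + 20) = (-37, 38); dropping signs (only squares matter) gives (37, 38); check 37² + 38² = 1369 + 1444 = 2813 ✓.
  Scale by k = 5: (5·37, 5·38) = (185, 190).
Step 4: Order so x ≤ y and verify: 185² + 190² = 34225 + 36100 = 70325 = n. ✓

n = 70325 = 185² + 190² (one valid representation with x ≤ y).


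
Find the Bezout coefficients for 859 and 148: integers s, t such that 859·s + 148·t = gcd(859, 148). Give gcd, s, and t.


Euclidean algorithm on (859, 148) — divide until remainder is 0:
  859 = 5 · 148 + 119
  148 = 1 · 119 + 29
  119 = 4 · 29 + 3
  29 = 9 · 3 + 2
  3 = 1 · 2 + 1
  2 = 2 · 1 + 0
gcd(859, 148) = 1.
Track Bezout coefficients alongside the remainders: start with r₀ = 859 = a·1 + b·0 (s = 1, t = 0) and r₁ = 148 = a·0 + b·1 (s = 0, t = 1); each new remainder r_{k+1} = r_{k-1} − q_k·r_k inherits s_{k+1} = s_{k-1} − q_k·s_k, t_{k+1} = t_{k-1} − q_k·t_k, so r_k = a·s_k + b·t_k at every step:
  q = 5: r = 119, s = 1 − 5·0 = 1, t = 0 − 5·1 = -5  (check: 859·1 + 148·(-5) = 119)
  q = 1: r = 29, s = 0 − 1·1 = -1, t = 1 − 1·(-5) = 6  (check: 859·(-1) + 148·6 = 29)
  q = 4: r = 3, s = 1 − 4·(-1) = 5, t = -5 − 4·6 = -29  (check: 859·5 + 148·(-29) = 3)
  q = 9: r = 2, s = -1 − 9·5 = -46, t = 6 − 9·(-29) = 267  (check: 859·(-46) + 148·267 = 2)
  q = 1: r = 1, s = 5 − 1·(-46) = 51, t = -29 − 1·267 = -296  (check: 859·51 + 148·(-296) = 1)
The row with r = 1 (the gcd) gives the Bezout coefficients s = 51, t = -296.
Result: 859 · (51) + 148 · (-296) = 1.

gcd(859, 148) = 1; s = 51, t = -296 (check: 859·51 + 148·(-296) = 1).


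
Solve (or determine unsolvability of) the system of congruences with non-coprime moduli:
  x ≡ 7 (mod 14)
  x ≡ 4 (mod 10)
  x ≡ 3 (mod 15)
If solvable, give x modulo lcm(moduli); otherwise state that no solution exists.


Moduli 14, 10, 15 are not pairwise coprime, so CRT works modulo lcm(m_i) when all pairwise compatibility conditions hold.
Pairwise compatibility: gcd(m_i, m_j) must divide a_i - a_j for every pair.
Merge one congruence at a time:
  Start: x ≡ 7 (mod 14).
  Combine with x ≡ 4 (mod 10): gcd(14, 10) = 2, and 4 - 7 = -3 is NOT divisible by 2.
    ⇒ system is inconsistent (no integer solution).

No solution (the system is inconsistent).


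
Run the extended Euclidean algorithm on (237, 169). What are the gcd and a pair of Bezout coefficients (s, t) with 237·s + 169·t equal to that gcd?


Euclidean algorithm on (237, 169) — divide until remainder is 0:
  237 = 1 · 169 + 68
  169 = 2 · 68 + 33
  68 = 2 · 33 + 2
  33 = 16 · 2 + 1
  2 = 2 · 1 + 0
gcd(237, 169) = 1.
Track Bezout coefficients alongside the remainders: start with r₀ = 237 = a·1 + b·0 (s = 1, t = 0) and r₁ = 169 = a·0 + b·1 (s = 0, t = 1); each new remainder r_{k+1} = r_{k-1} − q_k·r_k inherits s_{k+1} = s_{k-1} − q_k·s_k, t_{k+1} = t_{k-1} − q_k·t_k, so r_k = a·s_k + b·t_k at every step:
  q = 1: r = 68, s = 1 − 1·0 = 1, t = 0 − 1·1 = -1  (check: 237·1 + 169·(-1) = 68)
  q = 2: r = 33, s = 0 − 2·1 = -2, t = 1 − 2·(-1) = 3  (check: 237·(-2) + 169·3 = 33)
  q = 2: r = 2, s = 1 − 2·(-2) = 5, t = -1 − 2·3 = -7  (check: 237·5 + 169·(-7) = 2)
  q = 16: r = 1, s = -2 − 16·5 = -82, t = 3 − 16·(-7) = 115  (check: 237·(-82) + 169·115 = 1)
The row with r = 1 (the gcd) gives the Bezout coefficients s = -82, t = 115.
Result: 237 · (-82) + 169 · (115) = 1.

gcd(237, 169) = 1; s = -82, t = 115 (check: 237·(-82) + 169·115 = 1).


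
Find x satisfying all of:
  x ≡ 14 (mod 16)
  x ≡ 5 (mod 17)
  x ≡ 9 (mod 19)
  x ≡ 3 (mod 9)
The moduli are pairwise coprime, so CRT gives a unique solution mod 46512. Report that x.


Product of moduli M = 16 · 17 · 19 · 9 = 46512.
Merge one congruence at a time:
  Start: x ≡ 14 (mod 16).
  Combine with x ≡ 5 (mod 17); new modulus lcm = 272.
    Write x = 14 + 16·t and substitute into x ≡ 5 (mod 17): 16·t ≡ 5 − 14 = -9 (mod 17).
    Reduce coefficients mod 17: 16·t ≡ 8 (mod 17).
    The inverse of 16 mod 17 is 16 (since 16·16 = 256 = 15·17 + 1), so t ≡ 16·8 = 128 ≡ 9 (mod 17).
    Then x = 14 + 16·9 = 158, valid modulo lcm(16, 17) = 272: x ≡ 158 (mod 272).
  Combine with x ≡ 9 (mod 19); new modulus lcm = 5168.
    Write x = 158 + 272·t and substitute into x ≡ 9 (mod 19): 272·t ≡ 9 − 158 = -149 (mod 19).
    Reduce coefficients mod 19: 6·t ≡ 3 (mod 19).
    The inverse of 6 mod 19 is 16 (since 6·16 = 96 = 5·19 + 1), so t ≡ 16·3 = 48 ≡ 10 (mod 19).
    Then x = 158 + 272·10 = 2878, valid modulo lcm(272, 19) = 5168: x ≡ 2878 (mod 5168).
  Combine with x ≡ 3 (mod 9); new modulus lcm = 46512.
    Write x = 2878 + 5168·t and substitute into x ≡ 3 (mod 9): 5168·t ≡ 3 − 2878 = -2875 (mod 9).
    Reduce coefficients mod 9: 2·t ≡ 5 (mod 9).
    The inverse of 2 mod 9 is 5 (since 2·5 = 10 = 1·9 + 1), so t ≡ 5·5 = 25 ≡ 7 (mod 9).
    Then x = 2878 + 5168·7 = 39054, valid modulo lcm(5168, 9) = 46512: x ≡ 39054 (mod 46512).
Verify against each original: 39054 mod 16 = 14, 39054 mod 17 = 5, 39054 mod 19 = 9, 39054 mod 9 = 3.

x ≡ 39054 (mod 46512).


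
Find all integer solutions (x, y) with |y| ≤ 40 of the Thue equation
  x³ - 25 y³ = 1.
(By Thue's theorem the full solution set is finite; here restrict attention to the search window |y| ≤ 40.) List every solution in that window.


The equation is x³ - 25y³ = 1. For fixed y, x³ = 25·y³ + 1, so a solution requires the RHS to be a perfect cube.
Strategy: iterate y from -40 to 40, compute RHS = 25·y³ + 1, and check whether it is a (positive or negative) perfect cube.
Check small values of y:
  y = 0: RHS = 1 = (1)³ ⇒ x = 1 works.
  y = 1: RHS = 26 is not a perfect cube.
  y = -1: RHS = -24 is not a perfect cube.
  y = 2: RHS = 201 is not a perfect cube.
  y = -2: RHS = -199 is not a perfect cube.
  y = 3: RHS = 676 is not a perfect cube.
  y = -3: RHS = -674 is not a perfect cube.
Continuing the search up to |y| = 40 finds no further solutions beyond those listed.
Collected solutions: (1, 0).

Solutions (with |y| ≤ 40): (1, 0).


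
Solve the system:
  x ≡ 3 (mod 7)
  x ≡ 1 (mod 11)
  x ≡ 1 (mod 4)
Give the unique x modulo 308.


Moduli 7, 11, 4 are pairwise coprime; by CRT there is a unique solution modulo M = 7 · 11 · 4 = 308.
Solve pairwise, accumulating the modulus:
  Start with x ≡ 3 (mod 7).
  Combine with x ≡ 1 (mod 11): since gcd(7, 11) = 1, we get a unique residue mod 77.
    Write x = 3 + 7·t and substitute into x ≡ 1 (mod 11): 7·t ≡ 1 − 3 = -2 (mod 11).
    Reduce coefficients mod 11: 7·t ≡ 9 (mod 11).
    The inverse of 7 mod 11 is 8 (since 7·8 = 56 = 5·11 + 1), so t ≡ 8·9 = 72 ≡ 6 (mod 11).
    Then x = 3 + 7·6 = 45, valid modulo lcm(7, 11) = 77: x ≡ 45 (mod 77).
  Combine with x ≡ 1 (mod 4): since gcd(77, 4) = 1, we get a unique residue mod 308.
    Write x = 45 + 77·t and substitute into x ≡ 1 (mod 4): 77·t ≡ 1 − 45 = -44 (mod 4).
    Reduce coefficients mod 4: 1·t ≡ 0 (mod 4).
    So t ≡ 0 (mod 4).
    Then x = 45 + 77·0 = 45, valid modulo lcm(77, 4) = 308: x ≡ 45 (mod 308).
Verify: 45 mod 7 = 3 ✓, 45 mod 11 = 1 ✓, 45 mod 4 = 1 ✓.

x ≡ 45 (mod 308).


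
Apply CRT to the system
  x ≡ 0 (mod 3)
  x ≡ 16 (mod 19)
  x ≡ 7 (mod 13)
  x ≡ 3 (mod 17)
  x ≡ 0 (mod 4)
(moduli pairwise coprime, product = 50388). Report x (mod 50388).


Product of moduli M = 3 · 19 · 13 · 17 · 4 = 50388.
Merge one congruence at a time:
  Start: x ≡ 0 (mod 3).
  Combine with x ≡ 16 (mod 19); new modulus lcm = 57.
    Write x = 0 + 3·t and substitute into x ≡ 16 (mod 19): 3·t ≡ 16 − 0 = 16 (mod 19).
    The inverse of 3 mod 19 is 13 (since 3·13 = 39 = 2·19 + 1), so t ≡ 13·16 = 208 ≡ 18 (mod 19).
    Then x = 0 + 3·18 = 54, valid modulo lcm(3, 19) = 57: x ≡ 54 (mod 57).
  Combine with x ≡ 7 (mod 13); new modulus lcm = 741.
    Write x = 54 + 57·t and substitute into x ≡ 7 (mod 13): 57·t ≡ 7 − 54 = -47 (mod 13).
    Reduce coefficients mod 13: 5·t ≡ 5 (mod 13).
    The inverse of 5 mod 13 is 8 (since 5·8 = 40 = 3·13 + 1), so t ≡ 8·5 = 40 ≡ 1 (mod 13).
    Then x = 54 + 57·1 = 111, valid modulo lcm(57, 13) = 741: x ≡ 111 (mod 741).
  Combine with x ≡ 3 (mod 17); new modulus lcm = 12597.
    Write x = 111 + 741·t and substitute into x ≡ 3 (mod 17): 741·t ≡ 3 − 111 = -108 (mod 17).
    Reduce coefficients mod 17: 10·t ≡ 11 (mod 17).
    The inverse of 10 mod 17 is 12 (since 10·12 = 120 = 7·17 + 1), so t ≡ 12·11 = 132 ≡ 13 (mod 17).
    Then x = 111 + 741·13 = 9744, valid modulo lcm(741, 17) = 12597: x ≡ 9744 (mod 12597).
  Combine with x ≡ 0 (mod 4); new modulus lcm = 50388.
    Write x = 9744 + 12597·t and substitute into x ≡ 0 (mod 4): 12597·t ≡ 0 − 9744 = -9744 (mod 4).
    Reduce coefficients mod 4: 1·t ≡ 0 (mod 4).
    So t ≡ 0 (mod 4).
    Then x = 9744 + 12597·0 = 9744, valid modulo lcm(12597, 4) = 50388: x ≡ 9744 (mod 50388).
Verify against each original: 9744 mod 3 = 0, 9744 mod 19 = 16, 9744 mod 13 = 7, 9744 mod 17 = 3, 9744 mod 4 = 0.

x ≡ 9744 (mod 50388).


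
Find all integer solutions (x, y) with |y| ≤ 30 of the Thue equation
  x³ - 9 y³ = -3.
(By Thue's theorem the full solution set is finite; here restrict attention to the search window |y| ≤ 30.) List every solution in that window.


The equation is x³ - 9y³ = -3. For fixed y, x³ = 9·y³ − 3, so a solution requires the RHS to be a perfect cube.
Strategy: iterate y from -30 to 30, compute RHS = 9·y³ − 3, and check whether it is a (positive or negative) perfect cube.
Check small values of y:
  y = 0: RHS = -3 is not a perfect cube.
  y = 1: RHS = 6 is not a perfect cube.
  y = -1: RHS = -12 is not a perfect cube.
  y = 2: RHS = 69 is not a perfect cube.
  y = -2: RHS = -75 is not a perfect cube.
  y = 3: RHS = 240 is not a perfect cube.
  y = -3: RHS = -246 is not a perfect cube.
Continuing the search up to |y| = 30 finds no solutions either.
No (x, y) in the scanned range satisfies the equation.

No integer solutions with |y| ≤ 30.


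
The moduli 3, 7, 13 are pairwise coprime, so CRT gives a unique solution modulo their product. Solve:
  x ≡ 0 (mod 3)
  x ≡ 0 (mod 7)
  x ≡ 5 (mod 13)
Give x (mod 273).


Moduli 3, 7, 13 are pairwise coprime; by CRT there is a unique solution modulo M = 3 · 7 · 13 = 273.
Solve pairwise, accumulating the modulus:
  Start with x ≡ 0 (mod 3).
  Combine with x ≡ 0 (mod 7): since gcd(3, 7) = 1, we get a unique residue mod 21.
    Write x = 0 + 3·t and substitute into x ≡ 0 (mod 7): 3·t ≡ 0 − 0 = 0 (mod 7).
    The inverse of 3 mod 7 is 5 (since 3·5 = 15 = 2·7 + 1), so t ≡ 5·0 = 0 ≡ 0 (mod 7).
    Then x = 0 + 3·0 = 0, valid modulo lcm(3, 7) = 21: x ≡ 0 (mod 21).
  Combine with x ≡ 5 (mod 13): since gcd(21, 13) = 1, we get a unique residue mod 273.
    Write x = 0 + 21·t and substitute into x ≡ 5 (mod 13): 21·t ≡ 5 − 0 = 5 (mod 13).
    Reduce coefficients mod 13: 8·t ≡ 5 (mod 13).
    The inverse of 8 mod 13 is 5 (since 8·5 = 40 = 3·13 + 1), so t ≡ 5·5 = 25 ≡ 12 (mod 13).
    Then x = 0 + 21·12 = 252, valid modulo lcm(21, 13) = 273: x ≡ 252 (mod 273).
Verify: 252 mod 3 = 0 ✓, 252 mod 7 = 0 ✓, 252 mod 13 = 5 ✓.

x ≡ 252 (mod 273).


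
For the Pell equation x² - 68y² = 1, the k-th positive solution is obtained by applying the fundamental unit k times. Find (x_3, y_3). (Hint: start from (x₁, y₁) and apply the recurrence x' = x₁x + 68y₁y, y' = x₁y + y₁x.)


Step 1: Find the fundamental solution (x₁, y₁) of x² - 68y² = 1.
  Expand √68 as a continued fraction. a₀ = ⌊√68⌋ = 8; iterate m_{k+1} = d_k·a_k − m_k, d_{k+1} = (68 − m_{k+1}²)/d_k, a_{k+1} = ⌊(a₀ + m_{k+1})/d_{k+1}⌋ (starting m₀ = 0, d₀ = 1), with convergents p_k = a_k·p_{k-1} + p_{k-2}, q_k = a_k·q_{k-1} + q_{k-2} (p₋₁ = 1, q₋₁ = 0):
  k = 0: a₀ = 8; p₀/q₀ = 8/1; p₀² − 68·q₀² = 64 − 68 = -4.
  k = 1: m = 8, d = 4, a = ⌊(8 + 8)/4⌋ = 4; p/q = (4·8 + 1)/(4·1 + 0) = 33/4; p² − 68·q² = 1089 − 1088 = 1.
  The first convergent with p² − 68·q² = 1 gives the fundamental solution (x₁, y₁) = (33, 4).
Step 2: Apply the recurrence (x_{n+1}, y_{n+1}) = (x₁x_n + 68y₁y_n, x₁y_n + y₁x_n) repeatedly.
  From (x_1, y_1) = (33, 4): x_2 = 33·33 + 68·4·4 = 2177; y_2 = 33·4 + 4·33 = 264.
  From (x_2, y_2) = (2177, 264): x_3 = 33·2177 + 68·4·264 = 143649; y_3 = 33·264 + 4·2177 = 17420.
Step 3: Verify x_3² - 68·y_3² = 20635035201 - 20635035200 = 1 (should be 1). ✓

(x_1, y_1) = (33, 4); (x_3, y_3) = (143649, 17420).


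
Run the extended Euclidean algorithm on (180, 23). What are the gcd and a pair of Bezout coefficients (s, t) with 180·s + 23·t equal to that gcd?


Euclidean algorithm on (180, 23) — divide until remainder is 0:
  180 = 7 · 23 + 19
  23 = 1 · 19 + 4
  19 = 4 · 4 + 3
  4 = 1 · 3 + 1
  3 = 3 · 1 + 0
gcd(180, 23) = 1.
Track Bezout coefficients alongside the remainders: start with r₀ = 180 = a·1 + b·0 (s = 1, t = 0) and r₁ = 23 = a·0 + b·1 (s = 0, t = 1); each new remainder r_{k+1} = r_{k-1} − q_k·r_k inherits s_{k+1} = s_{k-1} − q_k·s_k, t_{k+1} = t_{k-1} − q_k·t_k, so r_k = a·s_k + b·t_k at every step:
  q = 7: r = 19, s = 1 − 7·0 = 1, t = 0 − 7·1 = -7  (check: 180·1 + 23·(-7) = 19)
  q = 1: r = 4, s = 0 − 1·1 = -1, t = 1 − 1·(-7) = 8  (check: 180·(-1) + 23·8 = 4)
  q = 4: r = 3, s = 1 − 4·(-1) = 5, t = -7 − 4·8 = -39  (check: 180·5 + 23·(-39) = 3)
  q = 1: r = 1, s = -1 − 1·5 = -6, t = 8 − 1·(-39) = 47  (check: 180·(-6) + 23·47 = 1)
The row with r = 1 (the gcd) gives the Bezout coefficients s = -6, t = 47.
Result: 180 · (-6) + 23 · (47) = 1.

gcd(180, 23) = 1; s = -6, t = 47 (check: 180·(-6) + 23·47 = 1).


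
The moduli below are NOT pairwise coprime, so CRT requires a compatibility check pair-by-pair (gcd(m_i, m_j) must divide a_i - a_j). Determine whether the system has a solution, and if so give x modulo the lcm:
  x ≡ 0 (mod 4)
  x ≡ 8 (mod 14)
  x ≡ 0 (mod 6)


Moduli 4, 14, 6 are not pairwise coprime, so CRT works modulo lcm(m_i) when all pairwise compatibility conditions hold.
Pairwise compatibility: gcd(m_i, m_j) must divide a_i - a_j for every pair.
Merge one congruence at a time:
  Start: x ≡ 0 (mod 4).
  Combine with x ≡ 8 (mod 14): gcd(4, 14) = 2; 8 - 0 = 8, which IS divisible by 2, so compatible.
    Write x = 0 + 4·t and substitute into x ≡ 8 (mod 14): 4·t ≡ 8 − 0 = 8 (mod 14).
    Divide the congruence (and modulus) by g = 2: 2·t ≡ 4 (mod 7).
    The inverse of 2 mod 7 is 4 (since 2·4 = 8 = 1·7 + 1), so t ≡ 4·4 = 16 ≡ 2 (mod 7).
    Then x = 0 + 4·2 = 8, valid modulo lcm(4, 14) = 28: x ≡ 8 (mod 28).
  Combine with x ≡ 0 (mod 6): gcd(28, 6) = 2; 0 - 8 = -8, which IS divisible by 2, so compatible.
    Write x = 8 + 28·t and substitute into x ≡ 0 (mod 6): 28·t ≡ 0 − 8 = -8 (mod 6).
    Divide the congruence (and modulus) by g = 2: 14·t ≡ -4 (mod 3).
    Reduce coefficients mod 3: 2·t ≡ 2 (mod 3).
    The inverse of 2 mod 3 is 2 (since 2·2 = 4 = 1·3 + 1), so t ≡ 2·2 = 4 ≡ 1 (mod 3).
    Then x = 8 + 28·1 = 36, valid modulo lcm(28, 6) = 84: x ≡ 36 (mod 84).
Verify: 36 mod 4 = 0, 36 mod 14 = 8, 36 mod 6 = 0.

x ≡ 36 (mod 84).


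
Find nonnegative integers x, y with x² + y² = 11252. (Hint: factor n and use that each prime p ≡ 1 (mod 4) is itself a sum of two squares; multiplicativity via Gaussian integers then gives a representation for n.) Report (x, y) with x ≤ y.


Step 1: Factor n = 11252 = 2^2 · 29 · 97.
Step 2: Check the mod-4 condition on each prime factor: 2 = 2 (special); 29 ≡ 1 (mod 4), exponent 1; 97 ≡ 1 (mod 4), exponent 1.
All primes ≡ 3 (mod 4) appear to even exponent (or don't appear), so by the two-squares theorem n IS expressible as a sum of two squares.
Step 3: Build a representation. Group n = k² · m with k = 2 and m = 29 · 97 = 2813 (a product of primes ≡ 1 (mod 4)); a representation of m scales to one of n via (k·x)² + (k·y)² = k²(x² + y²). Each prime p ≡ 1 (mod 4) is itself a sum of two squares; find a² by testing p − a² for a perfect square:
  29: 29 − 1² = 28, 29 − 2² = 25 = 5² ⇒ 29 = 2² + 5².
  97: 97 − 1² = 96, 97 − 2² = 93, 97 − 3² = 88, 97 − 4² = 81 = 9² ⇒ 97 = 4² + 9².
  Combine using the Brahmagupta–Fibonacci identity (a² + b²)(c² + d²) = (ac − bd)² + (ad + bc)² = (ac + bd)² + (ad − bc)²:
  29 · 97 = 2813: from (2² + 5²)(4² + 9²), take (2·4 − 5·9, 2·9 + 5·4) = (8 − 45, 18 + 20) = (-37, 38); dropping signs (only squares matter) gives (37, 38); check 37² + 38² = 1369 + 1444 = 2813 ✓.
  Scale by k = 2: (2·37, 2·38) = (74, 76).
Step 4: Order so x ≤ y and verify: 74² + 76² = 5476 + 5776 = 11252 = n. ✓

n = 11252 = 74² + 76² (one valid representation with x ≤ y).


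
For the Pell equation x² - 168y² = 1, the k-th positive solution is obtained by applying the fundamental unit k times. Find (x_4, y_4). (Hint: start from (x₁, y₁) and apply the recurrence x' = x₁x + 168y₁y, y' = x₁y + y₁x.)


Step 1: Find the fundamental solution (x₁, y₁) of x² - 168y² = 1.
  Expand √168 as a continued fraction. a₀ = ⌊√168⌋ = 12; iterate m_{k+1} = d_k·a_k − m_k, d_{k+1} = (168 − m_{k+1}²)/d_k, a_{k+1} = ⌊(a₀ + m_{k+1})/d_{k+1}⌋ (starting m₀ = 0, d₀ = 1), with convergents p_k = a_k·p_{k-1} + p_{k-2}, q_k = a_k·q_{k-1} + q_{k-2} (p₋₁ = 1, q₋₁ = 0):
  k = 0: a₀ = 12; p₀/q₀ = 12/1; p₀² − 168·q₀² = 144 − 168 = -24.
  k = 1: m = 12, d = 24, a = ⌊(12 + 12)/24⌋ = 1; p/q = (1·12 + 1)/(1·1 + 0) = 13/1; p² − 168·q² = 169 − 168 = 1.
  The first convergent with p² − 168·q² = 1 gives the fundamental solution (x₁, y₁) = (13, 1).
Step 2: Apply the recurrence (x_{n+1}, y_{n+1}) = (x₁x_n + 168y₁y_n, x₁y_n + y₁x_n) repeatedly.
  From (x_1, y_1) = (13, 1): x_2 = 13·13 + 168·1·1 = 337; y_2 = 13·1 + 1·13 = 26.
  From (x_2, y_2) = (337, 26): x_3 = 13·337 + 168·1·26 = 8749; y_3 = 13·26 + 1·337 = 675.
  From (x_3, y_3) = (8749, 675): x_4 = 13·8749 + 168·1·675 = 227137; y_4 = 13·675 + 1·8749 = 17524.
Step 3: Verify x_4² - 168·y_4² = 51591216769 - 51591216768 = 1 (should be 1). ✓

(x_1, y_1) = (13, 1); (x_4, y_4) = (227137, 17524).


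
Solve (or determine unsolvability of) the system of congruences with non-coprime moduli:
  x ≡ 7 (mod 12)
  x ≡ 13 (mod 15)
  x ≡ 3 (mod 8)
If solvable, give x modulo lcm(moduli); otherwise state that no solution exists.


Moduli 12, 15, 8 are not pairwise coprime, so CRT works modulo lcm(m_i) when all pairwise compatibility conditions hold.
Pairwise compatibility: gcd(m_i, m_j) must divide a_i - a_j for every pair.
Merge one congruence at a time:
  Start: x ≡ 7 (mod 12).
  Combine with x ≡ 13 (mod 15): gcd(12, 15) = 3; 13 - 7 = 6, which IS divisible by 3, so compatible.
    Write x = 7 + 12·t and substitute into x ≡ 13 (mod 15): 12·t ≡ 13 − 7 = 6 (mod 15).
    Divide the congruence (and modulus) by g = 3: 4·t ≡ 2 (mod 5).
    The inverse of 4 mod 5 is 4 (since 4·4 = 16 = 3·5 + 1), so t ≡ 4·2 = 8 ≡ 3 (mod 5).
    Then x = 7 + 12·3 = 43, valid modulo lcm(12, 15) = 60: x ≡ 43 (mod 60).
  Combine with x ≡ 3 (mod 8): gcd(60, 8) = 4; 3 - 43 = -40, which IS divisible by 4, so compatible.
    Write x = 43 + 60·t and substitute into x ≡ 3 (mod 8): 60·t ≡ 3 − 43 = -40 (mod 8).
    Divide the congruence (and modulus) by g = 4: 15·t ≡ -10 (mod 2).
    Reduce coefficients mod 2: 1·t ≡ 0 (mod 2).
    So t ≡ 0 (mod 2).
    Then x = 43 + 60·0 = 43, valid modulo lcm(60, 8) = 120: x ≡ 43 (mod 120).
Verify: 43 mod 12 = 7, 43 mod 15 = 13, 43 mod 8 = 3.

x ≡ 43 (mod 120).


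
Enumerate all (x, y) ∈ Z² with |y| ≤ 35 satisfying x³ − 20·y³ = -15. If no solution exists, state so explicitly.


The equation is x³ - 20y³ = -15. For fixed y, x³ = 20·y³ − 15, so a solution requires the RHS to be a perfect cube.
Strategy: iterate y from -35 to 35, compute RHS = 20·y³ − 15, and check whether it is a (positive or negative) perfect cube.
Check small values of y:
  y = 0: RHS = -15 is not a perfect cube.
  y = 1: RHS = 5 is not a perfect cube.
  y = -1: RHS = -35 is not a perfect cube.
  y = 2: RHS = 145 is not a perfect cube.
  y = -2: RHS = -175 is not a perfect cube.
  y = 3: RHS = 525 is not a perfect cube.
  y = -3: RHS = -555 is not a perfect cube.
Continuing the search up to |y| = 35 finds no solutions either.
No (x, y) in the scanned range satisfies the equation.

No integer solutions with |y| ≤ 35.


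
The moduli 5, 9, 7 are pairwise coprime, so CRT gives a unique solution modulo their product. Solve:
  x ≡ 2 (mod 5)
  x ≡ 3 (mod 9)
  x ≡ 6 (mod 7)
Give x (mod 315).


Moduli 5, 9, 7 are pairwise coprime; by CRT there is a unique solution modulo M = 5 · 9 · 7 = 315.
Solve pairwise, accumulating the modulus:
  Start with x ≡ 2 (mod 5).
  Combine with x ≡ 3 (mod 9): since gcd(5, 9) = 1, we get a unique residue mod 45.
    Write x = 2 + 5·t and substitute into x ≡ 3 (mod 9): 5·t ≡ 3 − 2 = 1 (mod 9).
    The inverse of 5 mod 9 is 2 (since 5·2 = 10 = 1·9 + 1), so t ≡ 2·1 = 2 ≡ 2 (mod 9).
    Then x = 2 + 5·2 = 12, valid modulo lcm(5, 9) = 45: x ≡ 12 (mod 45).
  Combine with x ≡ 6 (mod 7): since gcd(45, 7) = 1, we get a unique residue mod 315.
    Write x = 12 + 45·t and substitute into x ≡ 6 (mod 7): 45·t ≡ 6 − 12 = -6 (mod 7).
    Reduce coefficients mod 7: 3·t ≡ 1 (mod 7).
    The inverse of 3 mod 7 is 5 (since 3·5 = 15 = 2·7 + 1), so t ≡ 5·1 = 5 ≡ 5 (mod 7).
    Then x = 12 + 45·5 = 237, valid modulo lcm(45, 7) = 315: x ≡ 237 (mod 315).
Verify: 237 mod 5 = 2 ✓, 237 mod 9 = 3 ✓, 237 mod 7 = 6 ✓.

x ≡ 237 (mod 315).


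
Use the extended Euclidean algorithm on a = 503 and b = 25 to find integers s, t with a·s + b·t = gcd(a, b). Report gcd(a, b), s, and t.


Euclidean algorithm on (503, 25) — divide until remainder is 0:
  503 = 20 · 25 + 3
  25 = 8 · 3 + 1
  3 = 3 · 1 + 0
gcd(503, 25) = 1.
Track Bezout coefficients alongside the remainders: start with r₀ = 503 = a·1 + b·0 (s = 1, t = 0) and r₁ = 25 = a·0 + b·1 (s = 0, t = 1); each new remainder r_{k+1} = r_{k-1} − q_k·r_k inherits s_{k+1} = s_{k-1} − q_k·s_k, t_{k+1} = t_{k-1} − q_k·t_k, so r_k = a·s_k + b·t_k at every step:
  q = 20: r = 3, s = 1 − 20·0 = 1, t = 0 − 20·1 = -20  (check: 503·1 + 25·(-20) = 3)
  q = 8: r = 1, s = 0 − 8·1 = -8, t = 1 − 8·(-20) = 161  (check: 503·(-8) + 25·161 = 1)
The row with r = 1 (the gcd) gives the Bezout coefficients s = -8, t = 161.
Result: 503 · (-8) + 25 · (161) = 1.

gcd(503, 25) = 1; s = -8, t = 161 (check: 503·(-8) + 25·161 = 1).


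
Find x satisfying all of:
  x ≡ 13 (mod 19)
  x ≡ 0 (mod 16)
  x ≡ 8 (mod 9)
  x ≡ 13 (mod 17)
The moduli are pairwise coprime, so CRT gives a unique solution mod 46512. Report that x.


Product of moduli M = 19 · 16 · 9 · 17 = 46512.
Merge one congruence at a time:
  Start: x ≡ 13 (mod 19).
  Combine with x ≡ 0 (mod 16); new modulus lcm = 304.
    Write x = 13 + 19·t and substitute into x ≡ 0 (mod 16): 19·t ≡ 0 − 13 = -13 (mod 16).
    Reduce coefficients mod 16: 3·t ≡ 3 (mod 16).
    The inverse of 3 mod 16 is 11 (since 3·11 = 33 = 2·16 + 1), so t ≡ 11·3 = 33 ≡ 1 (mod 16).
    Then x = 13 + 19·1 = 32, valid modulo lcm(19, 16) = 304: x ≡ 32 (mod 304).
  Combine with x ≡ 8 (mod 9); new modulus lcm = 2736.
    Write x = 32 + 304·t and substitute into x ≡ 8 (mod 9): 304·t ≡ 8 − 32 = -24 (mod 9).
    Reduce coefficients mod 9: 7·t ≡ 3 (mod 9).
    The inverse of 7 mod 9 is 4 (since 7·4 = 28 = 3·9 + 1), so t ≡ 4·3 = 12 ≡ 3 (mod 9).
    Then x = 32 + 304·3 = 944, valid modulo lcm(304, 9) = 2736: x ≡ 944 (mod 2736).
  Combine with x ≡ 13 (mod 17); new modulus lcm = 46512.
    Write x = 944 + 2736·t and substitute into x ≡ 13 (mod 17): 2736·t ≡ 13 − 944 = -931 (mod 17).
    Reduce coefficients mod 17: 16·t ≡ 4 (mod 17).
    The inverse of 16 mod 17 is 16 (since 16·16 = 256 = 15·17 + 1), so t ≡ 16·4 = 64 ≡ 13 (mod 17).
    Then x = 944 + 2736·13 = 36512, valid modulo lcm(2736, 17) = 46512: x ≡ 36512 (mod 46512).
Verify against each original: 36512 mod 19 = 13, 36512 mod 16 = 0, 36512 mod 9 = 8, 36512 mod 17 = 13.

x ≡ 36512 (mod 46512).
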